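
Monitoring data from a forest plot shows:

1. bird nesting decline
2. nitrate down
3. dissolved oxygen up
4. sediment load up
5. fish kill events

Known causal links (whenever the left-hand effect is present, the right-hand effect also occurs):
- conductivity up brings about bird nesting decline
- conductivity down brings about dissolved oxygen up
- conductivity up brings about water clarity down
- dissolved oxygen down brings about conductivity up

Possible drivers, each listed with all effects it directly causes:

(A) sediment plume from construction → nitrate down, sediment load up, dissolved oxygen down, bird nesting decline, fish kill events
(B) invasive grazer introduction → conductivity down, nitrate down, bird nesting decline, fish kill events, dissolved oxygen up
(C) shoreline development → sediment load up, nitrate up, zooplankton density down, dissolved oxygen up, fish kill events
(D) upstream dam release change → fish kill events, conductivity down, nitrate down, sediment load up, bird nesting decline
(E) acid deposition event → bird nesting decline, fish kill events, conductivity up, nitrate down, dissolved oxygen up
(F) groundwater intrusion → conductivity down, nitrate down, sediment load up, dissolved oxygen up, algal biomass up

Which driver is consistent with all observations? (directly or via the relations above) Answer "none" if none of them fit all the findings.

Testing each hypothesis:
(A) sediment plume from construction — fails on dissolved oxygen up (predicts dissolved oxygen down, not dissolved oxygen up)
(B) invasive grazer introduction — bird nesting decline yes; nitrate down yes; dissolved oxygen up yes; sediment load up NO; fish kill events yes
(C) shoreline development — bird nesting decline NO; nitrate down NO; dissolved oxygen up yes; sediment load up yes; fish kill events yes
(D) upstream dam release change — accounts for every observation (dissolved oxygen up through conductivity down → dissolved oxygen up)
(E) acid deposition event — does not account for sediment load up
(F) groundwater intrusion — does not account for bird nesting decline, fish kill events
Only (D) is consistent with every observation.

D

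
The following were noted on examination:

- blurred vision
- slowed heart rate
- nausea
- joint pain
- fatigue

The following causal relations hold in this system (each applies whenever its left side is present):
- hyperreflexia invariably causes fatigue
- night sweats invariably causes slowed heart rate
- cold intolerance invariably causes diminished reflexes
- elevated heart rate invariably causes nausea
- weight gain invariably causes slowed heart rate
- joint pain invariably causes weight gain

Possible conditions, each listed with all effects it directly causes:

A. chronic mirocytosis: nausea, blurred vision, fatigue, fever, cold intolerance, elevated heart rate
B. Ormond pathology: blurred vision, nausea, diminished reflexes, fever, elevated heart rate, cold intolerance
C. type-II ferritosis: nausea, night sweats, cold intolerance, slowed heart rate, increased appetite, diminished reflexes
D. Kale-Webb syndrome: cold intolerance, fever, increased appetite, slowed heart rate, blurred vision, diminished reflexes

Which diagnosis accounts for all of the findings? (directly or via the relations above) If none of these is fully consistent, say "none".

none

Checking each candidate against the observations:
(A) chronic mirocytosis — fails on slowed heart rate, joint pain (predicts elevated heart rate, not slowed heart rate)
(B) Ormond pathology — fails on slowed heart rate, joint pain, fatigue (predicts elevated heart rate, not slowed heart rate)
(C) type-II ferritosis — blurred vision ✗; slowed heart rate ✓; nausea ✓; joint pain ✗; fatigue ✗
(D) Kale-Webb syndrome — blurred vision ✓; slowed heart rate ✓; nausea ✗; joint pain ✗; fatigue ✗
No candidate is consistent with all observations.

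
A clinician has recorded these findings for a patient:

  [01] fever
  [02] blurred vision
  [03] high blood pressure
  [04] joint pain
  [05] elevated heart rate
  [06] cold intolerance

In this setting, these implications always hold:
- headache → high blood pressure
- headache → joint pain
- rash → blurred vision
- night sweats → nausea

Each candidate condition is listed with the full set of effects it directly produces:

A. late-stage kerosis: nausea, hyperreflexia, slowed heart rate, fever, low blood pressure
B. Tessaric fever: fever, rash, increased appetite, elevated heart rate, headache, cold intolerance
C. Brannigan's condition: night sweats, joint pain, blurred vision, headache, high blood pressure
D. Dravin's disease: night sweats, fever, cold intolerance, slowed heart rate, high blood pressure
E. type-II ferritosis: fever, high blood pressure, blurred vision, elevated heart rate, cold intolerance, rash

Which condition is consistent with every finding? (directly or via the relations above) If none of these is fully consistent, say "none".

Per-candidate check:
(A) late-stage kerosis — fails on blurred vision, high blood pressure, joint pain, elevated heart rate, cold intolerance (predicts low blood pressure, not high blood pressure; predicts slowed heart rate, not elevated heart rate)
(B) Tessaric fever — fever ✓; blurred vision ✓ (by rash → blurred vision); high blood pressure ✓ (by headache → high blood pressure); joint pain ✓ (by headache → joint pain); elevated heart rate ✓; cold intolerance ✓
(C) Brannigan's condition — fever ✗; blurred vision ✓; high blood pressure ✓; joint pain ✓; elevated heart rate ✗; cold intolerance ✗
(D) Dravin's disease — fever ✓; blurred vision ✗; high blood pressure ✓; joint pain ✗; elevated heart rate ✗; cold intolerance ✓
(E) type-II ferritosis — fever ✓; blurred vision ✓; high blood pressure ✓; joint pain ✗; elevated heart rate ✓; cold intolerance ✓
(B) alone accounts for all the evidence.

B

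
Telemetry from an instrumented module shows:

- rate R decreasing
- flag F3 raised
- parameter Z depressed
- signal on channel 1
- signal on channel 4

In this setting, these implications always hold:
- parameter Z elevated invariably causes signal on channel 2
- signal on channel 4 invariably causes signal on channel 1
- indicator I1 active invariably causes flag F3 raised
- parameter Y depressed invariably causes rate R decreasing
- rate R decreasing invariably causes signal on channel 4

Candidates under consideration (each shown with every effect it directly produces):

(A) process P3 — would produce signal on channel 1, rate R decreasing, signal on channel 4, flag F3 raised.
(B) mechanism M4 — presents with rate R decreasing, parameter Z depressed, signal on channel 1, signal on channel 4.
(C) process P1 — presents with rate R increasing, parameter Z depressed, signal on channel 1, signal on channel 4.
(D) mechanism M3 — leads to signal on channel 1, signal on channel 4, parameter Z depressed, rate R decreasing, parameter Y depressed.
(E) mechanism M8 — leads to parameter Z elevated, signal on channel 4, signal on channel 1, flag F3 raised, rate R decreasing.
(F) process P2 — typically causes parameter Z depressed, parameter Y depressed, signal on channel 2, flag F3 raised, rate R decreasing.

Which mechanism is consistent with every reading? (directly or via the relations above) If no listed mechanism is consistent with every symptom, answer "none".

F

For each candidate, compare predicted effects to what was observed:
(A) process P3 — does not account for parameter Z depressed
(B) mechanism M4 — rate R decreasing +; flag F3 raised -; parameter Z depressed +; signal on channel 1 +; signal on channel 4 +
(C) process P1 — rate R decreasing -; flag F3 raised -; parameter Z depressed +; signal on channel 1 +; signal on channel 4 +
(D) mechanism M3 — rate R decreasing +; flag F3 raised -; parameter Z depressed +; signal on channel 1 +; signal on channel 4 +
(E) mechanism M8 — fails on parameter Z depressed (predicts parameter Z elevated, not parameter Z depressed)
(F) process P2 — rate R decreasing +; flag F3 raised +; parameter Z depressed +; signal on channel 1 + (via rate R decreasing → signal on channel 4 → signal on channel 1); signal on channel 4 + (via rate R decreasing → signal on channel 4)
(F) is the only candidate with no mismatches.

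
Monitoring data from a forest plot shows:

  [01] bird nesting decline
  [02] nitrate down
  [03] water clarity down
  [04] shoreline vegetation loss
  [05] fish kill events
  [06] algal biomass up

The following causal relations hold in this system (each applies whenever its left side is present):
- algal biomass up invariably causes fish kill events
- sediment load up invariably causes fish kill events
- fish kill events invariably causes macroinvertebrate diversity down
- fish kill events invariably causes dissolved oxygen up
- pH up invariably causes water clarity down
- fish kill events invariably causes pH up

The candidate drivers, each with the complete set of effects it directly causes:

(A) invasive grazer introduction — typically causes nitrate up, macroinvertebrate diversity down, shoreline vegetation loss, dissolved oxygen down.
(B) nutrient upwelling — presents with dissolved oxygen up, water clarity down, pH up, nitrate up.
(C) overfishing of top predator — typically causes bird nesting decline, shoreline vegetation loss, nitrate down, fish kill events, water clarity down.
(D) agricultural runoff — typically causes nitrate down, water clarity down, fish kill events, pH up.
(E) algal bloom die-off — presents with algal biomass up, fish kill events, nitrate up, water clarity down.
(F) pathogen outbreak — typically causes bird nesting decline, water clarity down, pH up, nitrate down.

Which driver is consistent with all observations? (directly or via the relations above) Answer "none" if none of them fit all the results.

Per-candidate check:
(A) invasive grazer introduction — fails on bird nesting decline, nitrate down, water clarity down, fish kill events, algal biomass up (predicts nitrate up, not nitrate down)
(B) nutrient upwelling — fails on bird nesting decline, nitrate down, shoreline vegetation loss, fish kill events, algal biomass up (predicts nitrate up, not nitrate down)
(C) overfishing of top predator — bird nesting decline match; nitrate down match; water clarity down match; shoreline vegetation loss match; fish kill events match; algal biomass up miss
(D) agricultural runoff — bird nesting decline miss; nitrate down match; water clarity down match; shoreline vegetation loss miss; fish kill events match; algal biomass up miss
(E) algal bloom die-off — bird nesting decline miss; nitrate down miss; water clarity down match; shoreline vegetation loss miss; fish kill events match; algal biomass up match
(F) pathogen outbreak — does not account for shoreline vegetation loss, fish kill events, algal biomass up
None of the listed candidates fits everything.

none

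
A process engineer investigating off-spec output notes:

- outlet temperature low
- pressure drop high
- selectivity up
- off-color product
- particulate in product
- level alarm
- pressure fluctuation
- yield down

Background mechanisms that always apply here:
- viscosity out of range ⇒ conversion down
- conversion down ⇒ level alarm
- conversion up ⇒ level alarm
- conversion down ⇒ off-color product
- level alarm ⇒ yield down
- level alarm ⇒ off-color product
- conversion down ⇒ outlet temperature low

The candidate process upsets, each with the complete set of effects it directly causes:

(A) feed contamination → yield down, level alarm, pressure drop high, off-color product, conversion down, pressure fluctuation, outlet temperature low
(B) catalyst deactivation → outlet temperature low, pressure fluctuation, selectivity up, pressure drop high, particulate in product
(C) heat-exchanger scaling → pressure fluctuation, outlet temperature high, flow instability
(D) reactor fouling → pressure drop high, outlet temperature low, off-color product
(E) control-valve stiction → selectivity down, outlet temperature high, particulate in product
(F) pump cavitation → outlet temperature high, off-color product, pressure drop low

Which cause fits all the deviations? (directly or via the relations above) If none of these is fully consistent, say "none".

none

For each candidate, compare predicted effects to what was observed:
(A) feed contamination — does not account for selectivity up, particulate in product
(B) catalyst deactivation — does not account for off-color product, level alarm, yield down
(C) heat-exchanger scaling — outlet temperature low -; pressure drop high -; selectivity up -; off-color product -; particulate in product -; level alarm -; pressure fluctuation +; yield down -
(D) reactor fouling — outlet temperature low +; pressure drop high +; selectivity up -; off-color product +; particulate in product -; level alarm -; pressure fluctuation -; yield down -
(E) control-valve stiction — fails on outlet temperature low, pressure drop high, selectivity up, off-color product, level alarm, pressure fluctuation, yield down (predicts outlet temperature high, not outlet temperature low; predicts selectivity down, not selectivity up)
(F) pump cavitation — outlet temperature low -; pressure drop high -; selectivity up -; off-color product +; particulate in product -; level alarm -; pressure fluctuation -; yield down -
Every candidate fails on at least one observation.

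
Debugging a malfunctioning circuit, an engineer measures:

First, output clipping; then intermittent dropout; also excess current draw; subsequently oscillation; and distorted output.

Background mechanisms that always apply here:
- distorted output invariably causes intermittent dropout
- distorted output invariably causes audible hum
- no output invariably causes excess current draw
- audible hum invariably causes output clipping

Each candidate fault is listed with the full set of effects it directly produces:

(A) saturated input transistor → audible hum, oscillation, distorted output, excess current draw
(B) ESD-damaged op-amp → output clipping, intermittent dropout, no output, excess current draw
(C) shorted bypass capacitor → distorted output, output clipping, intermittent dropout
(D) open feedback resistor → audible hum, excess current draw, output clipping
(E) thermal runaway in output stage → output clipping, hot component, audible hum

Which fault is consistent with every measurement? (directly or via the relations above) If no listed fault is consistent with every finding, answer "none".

A

For each candidate, compare predicted effects to what was observed:
(A) saturated input transistor — accounts for every observation (output clipping through audible hum → output clipping)
(B) ESD-damaged op-amp — output clipping +; intermittent dropout +; excess current draw +; oscillation -; distorted output -
(C) shorted bypass capacitor — output clipping +; intermittent dropout +; excess current draw -; oscillation -; distorted output +
(D) open feedback resistor — output clipping +; intermittent dropout -; excess current draw +; oscillation -; distorted output -
(E) thermal runaway in output stage — does not account for intermittent dropout, excess current draw, oscillation, distorted output
(A) is the only candidate with no mismatches.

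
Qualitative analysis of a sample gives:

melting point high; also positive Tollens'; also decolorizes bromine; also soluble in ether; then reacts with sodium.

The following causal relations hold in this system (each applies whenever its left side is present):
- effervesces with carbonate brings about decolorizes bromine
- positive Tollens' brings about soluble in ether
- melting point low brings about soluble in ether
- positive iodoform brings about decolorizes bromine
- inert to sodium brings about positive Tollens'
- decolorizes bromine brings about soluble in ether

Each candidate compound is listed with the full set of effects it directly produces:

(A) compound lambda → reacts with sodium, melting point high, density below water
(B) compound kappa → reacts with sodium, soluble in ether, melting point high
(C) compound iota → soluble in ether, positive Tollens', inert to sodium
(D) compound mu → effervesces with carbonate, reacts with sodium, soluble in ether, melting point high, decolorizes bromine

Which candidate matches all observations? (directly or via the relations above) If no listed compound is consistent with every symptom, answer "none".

none

For each candidate, compare predicted effects to what was observed:
(A) compound lambda — melting point high yes; positive Tollens' NO; decolorizes bromine NO; soluble in ether NO; reacts with sodium yes
(B) compound kappa — melting point high yes; positive Tollens' NO; decolorizes bromine NO; soluble in ether yes; reacts with sodium yes
(C) compound iota — fails on melting point high, decolorizes bromine, reacts with sodium (predicts inert to sodium, not reacts with sodium)
(D) compound mu — melting point high yes; positive Tollens' NO; decolorizes bromine yes; soluble in ether yes; reacts with sodium yes
Every candidate fails on at least one observation.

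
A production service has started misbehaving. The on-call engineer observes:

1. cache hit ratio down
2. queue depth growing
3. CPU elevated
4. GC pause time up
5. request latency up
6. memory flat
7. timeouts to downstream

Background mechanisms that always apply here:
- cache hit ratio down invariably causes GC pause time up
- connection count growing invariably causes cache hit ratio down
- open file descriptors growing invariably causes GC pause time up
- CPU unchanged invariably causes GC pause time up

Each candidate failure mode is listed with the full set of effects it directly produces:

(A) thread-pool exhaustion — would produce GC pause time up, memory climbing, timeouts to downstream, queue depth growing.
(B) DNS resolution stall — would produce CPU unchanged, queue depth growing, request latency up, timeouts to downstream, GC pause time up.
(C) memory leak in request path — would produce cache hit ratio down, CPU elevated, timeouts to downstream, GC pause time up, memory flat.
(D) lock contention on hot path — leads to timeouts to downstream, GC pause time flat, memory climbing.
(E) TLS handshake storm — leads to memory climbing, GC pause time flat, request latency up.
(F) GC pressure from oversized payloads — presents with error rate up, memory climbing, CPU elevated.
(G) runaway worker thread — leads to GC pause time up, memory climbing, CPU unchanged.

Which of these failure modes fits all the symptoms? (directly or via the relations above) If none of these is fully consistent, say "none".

For each candidate, compare predicted effects to what was observed:
(A) thread-pool exhaustion — fails on cache hit ratio down, CPU elevated, request latency up, memory flat (predicts memory climbing, not memory flat)
(B) DNS resolution stall — cache hit ratio down ✗; queue depth growing ✓; CPU elevated ✗; GC pause time up ✓; request latency up ✓; memory flat ✗; timeouts to downstream ✓
(C) memory leak in request path — cache hit ratio down ✓; queue depth growing ✗; CPU elevated ✓; GC pause time up ✓; request latency up ✗; memory flat ✓; timeouts to downstream ✓
(D) lock contention on hot path — cache hit ratio down ✗; queue depth growing ✗; CPU elevated ✗; GC pause time up ✗; request latency up ✗; memory flat ✗; timeouts to downstream ✓
(E) TLS handshake storm — fails on cache hit ratio down, queue depth growing, CPU elevated, GC pause time up, memory flat, timeouts to downstream (predicts GC pause time flat, not GC pause time up; predicts memory climbing, not memory flat)
(F) GC pressure from oversized payloads — fails on cache hit ratio down, queue depth growing, GC pause time up, request latency up, memory flat, timeouts to downstream (predicts memory climbing, not memory flat)
(G) runaway worker thread — fails on cache hit ratio down, queue depth growing, CPU elevated, request latency up, memory flat, timeouts to downstream (predicts CPU unchanged, not CPU elevated; predicts memory climbing, not memory flat)
No candidate is consistent with all observations.

none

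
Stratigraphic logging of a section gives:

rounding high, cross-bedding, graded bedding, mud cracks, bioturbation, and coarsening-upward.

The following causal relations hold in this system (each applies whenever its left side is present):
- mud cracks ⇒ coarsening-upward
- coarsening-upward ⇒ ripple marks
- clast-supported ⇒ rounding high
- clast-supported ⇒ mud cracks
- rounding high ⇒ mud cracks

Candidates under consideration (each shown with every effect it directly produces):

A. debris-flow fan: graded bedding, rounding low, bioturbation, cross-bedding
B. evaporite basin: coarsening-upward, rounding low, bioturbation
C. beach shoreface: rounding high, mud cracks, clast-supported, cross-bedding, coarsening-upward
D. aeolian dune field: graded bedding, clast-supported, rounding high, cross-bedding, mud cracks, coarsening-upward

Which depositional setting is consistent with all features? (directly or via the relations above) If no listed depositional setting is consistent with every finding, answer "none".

none

For each candidate, compare predicted effects to what was observed:
(A) debris-flow fan — rounding high ✗; cross-bedding ✓; graded bedding ✓; mud cracks ✗; bioturbation ✓; coarsening-upward ✗
(B) evaporite basin — rounding high ✗; cross-bedding ✗; graded bedding ✗; mud cracks ✗; bioturbation ✓; coarsening-upward ✓
(C) beach shoreface — rounding high ✓; cross-bedding ✓; graded bedding ✗; mud cracks ✓; bioturbation ✗; coarsening-upward ✓
(D) aeolian dune field — rounding high ✓; cross-bedding ✓; graded bedding ✓; mud cracks ✓; bioturbation ✗; coarsening-upward ✓
No candidate is consistent with all observations.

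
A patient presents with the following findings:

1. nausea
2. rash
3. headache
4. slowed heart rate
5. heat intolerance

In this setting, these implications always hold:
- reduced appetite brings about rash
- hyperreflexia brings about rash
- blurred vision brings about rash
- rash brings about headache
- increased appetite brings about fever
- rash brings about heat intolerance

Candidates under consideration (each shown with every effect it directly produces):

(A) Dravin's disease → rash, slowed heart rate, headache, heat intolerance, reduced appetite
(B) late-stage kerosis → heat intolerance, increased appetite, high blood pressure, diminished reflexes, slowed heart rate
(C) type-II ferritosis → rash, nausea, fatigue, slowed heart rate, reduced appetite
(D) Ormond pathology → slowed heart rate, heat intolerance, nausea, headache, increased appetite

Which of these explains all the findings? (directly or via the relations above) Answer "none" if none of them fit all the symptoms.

Checking each candidate against the observations:
(A) Dravin's disease — nausea ✗; rash ✓; headache ✓; slowed heart rate ✓; heat intolerance ✓
(B) late-stage kerosis — nausea ✗; rash ✗; headache ✗; slowed heart rate ✓; heat intolerance ✓
(C) type-II ferritosis — nausea ✓; rash ✓; headache ✓ (through rash → headache); slowed heart rate ✓; heat intolerance ✓ (through rash → heat intolerance)
(D) Ormond pathology — nausea ✓; rash ✗; headache ✓; slowed heart rate ✓; heat intolerance ✓
Only (C) is consistent with every observation.

C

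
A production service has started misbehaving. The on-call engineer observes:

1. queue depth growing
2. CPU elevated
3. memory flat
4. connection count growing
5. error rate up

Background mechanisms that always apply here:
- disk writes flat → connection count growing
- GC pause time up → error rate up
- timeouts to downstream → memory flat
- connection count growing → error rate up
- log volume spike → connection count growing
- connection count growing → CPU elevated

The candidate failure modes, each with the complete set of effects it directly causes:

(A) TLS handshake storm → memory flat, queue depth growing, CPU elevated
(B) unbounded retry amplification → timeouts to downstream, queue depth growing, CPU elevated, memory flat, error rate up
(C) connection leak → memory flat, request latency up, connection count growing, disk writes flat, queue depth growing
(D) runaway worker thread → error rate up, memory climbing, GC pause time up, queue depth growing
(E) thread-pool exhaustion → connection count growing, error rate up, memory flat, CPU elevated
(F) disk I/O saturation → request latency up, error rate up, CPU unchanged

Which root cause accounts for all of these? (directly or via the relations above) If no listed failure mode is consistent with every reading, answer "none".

C

Checking each candidate against the observations:
(A) TLS handshake storm — queue depth growing yes; CPU elevated yes; memory flat yes; connection count growing NO; error rate up NO
(B) unbounded retry amplification — does not account for connection count growing
(C) connection leak — queue depth growing yes; CPU elevated yes (via connection count growing → CPU elevated); memory flat yes; connection count growing yes; error rate up yes (via connection count growing → error rate up)
(D) runaway worker thread — fails on CPU elevated, memory flat, connection count growing (predicts memory climbing, not memory flat)
(E) thread-pool exhaustion — queue depth growing NO; CPU elevated yes; memory flat yes; connection count growing yes; error rate up yes
(F) disk I/O saturation — fails on queue depth growing, CPU elevated, memory flat, connection count growing (predicts CPU unchanged, not CPU elevated)
(C) is the only candidate with no mismatches.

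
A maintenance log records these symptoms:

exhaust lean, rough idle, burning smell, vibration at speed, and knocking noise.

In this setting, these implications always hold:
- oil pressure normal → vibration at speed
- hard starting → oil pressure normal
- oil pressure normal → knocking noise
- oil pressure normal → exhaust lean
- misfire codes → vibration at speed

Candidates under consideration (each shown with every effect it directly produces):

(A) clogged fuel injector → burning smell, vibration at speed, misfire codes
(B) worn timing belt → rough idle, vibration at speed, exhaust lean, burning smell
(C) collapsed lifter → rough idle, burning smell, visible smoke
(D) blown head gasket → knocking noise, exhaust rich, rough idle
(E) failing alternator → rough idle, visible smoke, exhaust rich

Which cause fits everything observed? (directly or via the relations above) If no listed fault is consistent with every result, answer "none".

Checking each candidate against the observations:
(A) clogged fuel injector — exhaust lean ✗; rough idle ✗; burning smell ✓; vibration at speed ✓; knocking noise ✗
(B) worn timing belt — does not account for knocking noise
(C) collapsed lifter — does not account for exhaust lean, vibration at speed, knocking noise
(D) blown head gasket — fails on exhaust lean, burning smell, vibration at speed (predicts exhaust rich, not exhaust lean)
(E) failing alternator — fails on exhaust lean, burning smell, vibration at speed, knocking noise (predicts exhaust rich, not exhaust lean)
None of the listed candidates fits everything.

none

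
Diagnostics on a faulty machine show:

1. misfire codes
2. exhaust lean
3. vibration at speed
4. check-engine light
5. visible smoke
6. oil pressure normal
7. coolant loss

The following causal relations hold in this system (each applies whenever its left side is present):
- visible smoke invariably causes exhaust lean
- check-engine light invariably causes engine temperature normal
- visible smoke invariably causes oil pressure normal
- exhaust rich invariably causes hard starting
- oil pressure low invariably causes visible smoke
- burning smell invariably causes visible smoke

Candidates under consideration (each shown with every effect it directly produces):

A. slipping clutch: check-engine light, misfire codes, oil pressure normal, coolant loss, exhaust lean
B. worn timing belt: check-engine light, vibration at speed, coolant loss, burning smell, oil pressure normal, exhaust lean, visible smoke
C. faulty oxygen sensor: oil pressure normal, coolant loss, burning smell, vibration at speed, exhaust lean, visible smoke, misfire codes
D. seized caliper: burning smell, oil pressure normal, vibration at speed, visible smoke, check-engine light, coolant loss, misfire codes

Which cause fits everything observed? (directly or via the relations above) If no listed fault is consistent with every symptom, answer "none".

D

For each candidate, compare predicted effects to what was observed:
(A) slipping clutch — does not account for vibration at speed, visible smoke
(B) worn timing belt — does not account for misfire codes
(C) faulty oxygen sensor — misfire codes yes; exhaust lean yes; vibration at speed yes; check-engine light NO; visible smoke yes; oil pressure normal yes; coolant loss yes
(D) seized caliper — accounts for every observation (exhaust lean by visible smoke → exhaust lean)
(D) is the only candidate with no mismatches.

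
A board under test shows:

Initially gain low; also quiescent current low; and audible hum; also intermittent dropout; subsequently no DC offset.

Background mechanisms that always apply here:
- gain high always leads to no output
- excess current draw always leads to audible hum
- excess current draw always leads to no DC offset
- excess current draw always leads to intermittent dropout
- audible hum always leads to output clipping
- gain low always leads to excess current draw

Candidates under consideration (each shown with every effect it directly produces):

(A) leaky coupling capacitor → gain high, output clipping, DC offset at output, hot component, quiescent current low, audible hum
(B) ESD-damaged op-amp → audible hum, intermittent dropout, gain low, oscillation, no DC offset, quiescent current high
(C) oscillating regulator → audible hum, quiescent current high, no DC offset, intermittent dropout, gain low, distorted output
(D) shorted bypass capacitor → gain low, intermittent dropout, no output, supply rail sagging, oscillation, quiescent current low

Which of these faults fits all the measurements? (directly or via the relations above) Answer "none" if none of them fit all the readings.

Per-candidate check:
(A) leaky coupling capacitor — gain low -; quiescent current low +; audible hum +; intermittent dropout -; no DC offset -
(B) ESD-damaged op-amp — fails on quiescent current low (predicts quiescent current high, not quiescent current low)
(C) oscillating regulator — fails on quiescent current low (predicts quiescent current high, not quiescent current low)
(D) shorted bypass capacitor — accounts for every observation (audible hum via gain low → excess current draw → audible hum)
(D) is the only candidate with no mismatches.

D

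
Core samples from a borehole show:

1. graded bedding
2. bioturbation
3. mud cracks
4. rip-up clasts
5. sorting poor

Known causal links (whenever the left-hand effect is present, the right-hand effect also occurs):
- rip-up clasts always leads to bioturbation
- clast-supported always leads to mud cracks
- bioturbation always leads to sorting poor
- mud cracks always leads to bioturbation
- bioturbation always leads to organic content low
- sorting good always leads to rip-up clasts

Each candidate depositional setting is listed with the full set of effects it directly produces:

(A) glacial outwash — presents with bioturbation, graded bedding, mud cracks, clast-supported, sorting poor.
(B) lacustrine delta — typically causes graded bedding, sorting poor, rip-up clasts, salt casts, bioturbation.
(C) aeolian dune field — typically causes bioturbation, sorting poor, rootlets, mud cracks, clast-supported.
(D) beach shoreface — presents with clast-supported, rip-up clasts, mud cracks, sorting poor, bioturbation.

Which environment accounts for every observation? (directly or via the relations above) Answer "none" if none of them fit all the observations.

none

Per-candidate check:
(A) glacial outwash — graded bedding match; bioturbation match; mud cracks match; rip-up clasts miss; sorting poor match
(B) lacustrine delta — graded bedding match; bioturbation match; mud cracks miss; rip-up clasts match; sorting poor match
(C) aeolian dune field — graded bedding miss; bioturbation match; mud cracks match; rip-up clasts miss; sorting poor match
(D) beach shoreface — does not account for graded bedding
None of the listed candidates fits everything.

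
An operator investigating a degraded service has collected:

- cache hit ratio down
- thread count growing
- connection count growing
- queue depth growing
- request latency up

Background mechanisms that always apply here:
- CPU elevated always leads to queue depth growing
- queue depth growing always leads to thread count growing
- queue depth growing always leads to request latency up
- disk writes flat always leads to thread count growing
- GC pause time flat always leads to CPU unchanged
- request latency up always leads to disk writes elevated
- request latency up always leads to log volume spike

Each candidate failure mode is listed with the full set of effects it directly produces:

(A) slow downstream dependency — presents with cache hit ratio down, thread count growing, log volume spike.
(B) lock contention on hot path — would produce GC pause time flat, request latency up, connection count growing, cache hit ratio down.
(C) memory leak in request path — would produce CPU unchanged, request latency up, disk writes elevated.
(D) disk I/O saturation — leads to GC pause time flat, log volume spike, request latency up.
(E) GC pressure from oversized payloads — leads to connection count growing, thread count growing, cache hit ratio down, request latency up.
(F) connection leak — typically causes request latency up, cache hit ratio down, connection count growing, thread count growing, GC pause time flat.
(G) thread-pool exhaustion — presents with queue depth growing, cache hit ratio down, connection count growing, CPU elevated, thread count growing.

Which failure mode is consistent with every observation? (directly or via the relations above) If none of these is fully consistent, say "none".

G

For each candidate, compare predicted effects to what was observed:
(A) slow downstream dependency — cache hit ratio down match; thread count growing match; connection count growing miss; queue depth growing miss; request latency up miss
(B) lock contention on hot path — does not account for thread count growing, queue depth growing
(C) memory leak in request path — does not account for cache hit ratio down, thread count growing, connection count growing, queue depth growing
(D) disk I/O saturation — cache hit ratio down miss; thread count growing miss; connection count growing miss; queue depth growing miss; request latency up match
(E) GC pressure from oversized payloads — cache hit ratio down match; thread count growing match; connection count growing match; queue depth growing miss; request latency up match
(F) connection leak — cache hit ratio down match; thread count growing match; connection count growing match; queue depth growing miss; request latency up match
(G) thread-pool exhaustion — cache hit ratio down match; thread count growing match; connection count growing match; queue depth growing match; request latency up match (by queue depth growing → request latency up)
(G) alone accounts for all the evidence.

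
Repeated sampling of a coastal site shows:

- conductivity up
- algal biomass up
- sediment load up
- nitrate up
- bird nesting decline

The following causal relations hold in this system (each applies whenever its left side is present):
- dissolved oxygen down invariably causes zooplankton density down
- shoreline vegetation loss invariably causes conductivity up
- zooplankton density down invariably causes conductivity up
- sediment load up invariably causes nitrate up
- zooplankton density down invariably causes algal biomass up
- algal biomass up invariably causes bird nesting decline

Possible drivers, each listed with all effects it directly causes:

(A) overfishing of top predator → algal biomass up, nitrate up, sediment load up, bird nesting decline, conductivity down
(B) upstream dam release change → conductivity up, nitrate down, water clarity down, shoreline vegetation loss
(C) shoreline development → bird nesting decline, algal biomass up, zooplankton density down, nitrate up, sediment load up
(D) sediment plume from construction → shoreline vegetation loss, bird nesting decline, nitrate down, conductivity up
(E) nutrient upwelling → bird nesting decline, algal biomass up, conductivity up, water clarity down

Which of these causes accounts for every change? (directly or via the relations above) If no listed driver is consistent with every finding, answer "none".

C

For each candidate, compare predicted effects to what was observed:
(A) overfishing of top predator — conductivity up ✗; algal biomass up ✓; sediment load up ✓; nitrate up ✓; bird nesting decline ✓
(B) upstream dam release change — fails on algal biomass up, sediment load up, nitrate up, bird nesting decline (predicts nitrate down, not nitrate up)
(C) shoreline development — conductivity up ✓ (by zooplankton density down → conductivity up); algal biomass up ✓; sediment load up ✓; nitrate up ✓; bird nesting decline ✓
(D) sediment plume from construction — conductivity up ✓; algal biomass up ✗; sediment load up ✗; nitrate up ✗; bird nesting decline ✓
(E) nutrient upwelling — conductivity up ✓; algal biomass up ✓; sediment load up ✗; nitrate up ✗; bird nesting decline ✓
(C) is the only candidate with no mismatches.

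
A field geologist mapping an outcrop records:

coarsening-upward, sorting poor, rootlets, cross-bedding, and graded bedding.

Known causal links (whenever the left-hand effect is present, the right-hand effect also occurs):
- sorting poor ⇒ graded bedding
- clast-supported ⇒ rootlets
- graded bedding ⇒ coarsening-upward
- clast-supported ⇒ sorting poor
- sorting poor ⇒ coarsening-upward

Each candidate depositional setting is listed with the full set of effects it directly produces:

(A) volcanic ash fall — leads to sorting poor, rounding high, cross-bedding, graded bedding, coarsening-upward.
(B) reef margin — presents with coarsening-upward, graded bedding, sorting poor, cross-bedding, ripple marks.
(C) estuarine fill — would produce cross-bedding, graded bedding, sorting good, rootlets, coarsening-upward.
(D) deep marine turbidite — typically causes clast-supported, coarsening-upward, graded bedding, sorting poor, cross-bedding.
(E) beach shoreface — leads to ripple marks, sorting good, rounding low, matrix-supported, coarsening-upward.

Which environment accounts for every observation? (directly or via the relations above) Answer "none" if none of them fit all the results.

Per-candidate check:
(A) volcanic ash fall — coarsening-upward +; sorting poor +; rootlets -; cross-bedding +; graded bedding +
(B) reef margin — does not account for rootlets
(C) estuarine fill — fails on sorting poor (predicts sorting good, not sorting poor)
(D) deep marine turbidite — coarsening-upward +; sorting poor +; rootlets + (by clast-supported → rootlets); cross-bedding +; graded bedding +
(E) beach shoreface — coarsening-upward +; sorting poor -; rootlets -; cross-bedding -; graded bedding -
Only (D) is consistent with every observation.

D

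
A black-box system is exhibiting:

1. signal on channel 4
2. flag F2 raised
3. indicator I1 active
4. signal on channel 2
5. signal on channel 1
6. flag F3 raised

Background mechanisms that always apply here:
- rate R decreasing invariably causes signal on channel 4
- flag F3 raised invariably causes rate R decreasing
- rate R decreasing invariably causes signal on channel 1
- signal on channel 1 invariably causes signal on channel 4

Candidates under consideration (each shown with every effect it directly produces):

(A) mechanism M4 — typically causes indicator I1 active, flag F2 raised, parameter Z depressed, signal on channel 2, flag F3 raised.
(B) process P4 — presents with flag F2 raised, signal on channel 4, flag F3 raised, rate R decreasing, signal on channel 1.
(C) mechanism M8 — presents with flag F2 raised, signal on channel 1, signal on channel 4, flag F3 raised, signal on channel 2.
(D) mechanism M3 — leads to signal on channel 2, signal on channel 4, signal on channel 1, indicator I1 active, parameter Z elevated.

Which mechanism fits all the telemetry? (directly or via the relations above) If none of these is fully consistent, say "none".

Testing each hypothesis:
(A) mechanism M4 — accounts for every observation (signal on channel 4 by flag F3 raised → rate R decreasing → signal on channel 4)
(B) process P4 — signal on channel 4 yes; flag F2 raised yes; indicator I1 active NO; signal on channel 2 NO; signal on channel 1 yes; flag F3 raised yes
(C) mechanism M8 — does not account for indicator I1 active
(D) mechanism M3 — signal on channel 4 yes; flag F2 raised NO; indicator I1 active yes; signal on channel 2 yes; signal on channel 1 yes; flag F3 raised NO
Only (A) is consistent with every observation.

A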